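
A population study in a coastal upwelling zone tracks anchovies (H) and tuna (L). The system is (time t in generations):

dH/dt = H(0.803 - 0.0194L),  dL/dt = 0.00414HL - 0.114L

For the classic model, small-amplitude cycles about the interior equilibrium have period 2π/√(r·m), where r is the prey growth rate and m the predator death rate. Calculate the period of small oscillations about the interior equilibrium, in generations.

Here r = 0.803 and m = 0.114, so r·m = 0.0915.
ω = √0.0915 = 0.303 per generation, hence T = 2π/ω ≈ 20.8 generations.

T ≈ 20.8 generations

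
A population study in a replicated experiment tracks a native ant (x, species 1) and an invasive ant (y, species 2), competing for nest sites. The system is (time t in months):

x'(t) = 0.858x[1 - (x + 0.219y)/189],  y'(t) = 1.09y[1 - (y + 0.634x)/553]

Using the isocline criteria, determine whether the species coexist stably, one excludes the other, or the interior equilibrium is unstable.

Compare the nullcline intercepts: K1/α12 = 189/0.219 = 863 > K2 = 553; K2/α21 = 553/0.634 = 872 > K1 = 189.
Since both inequalities hold, each species can invade when rare, so the interior equilibrium is stable.

stable coexistence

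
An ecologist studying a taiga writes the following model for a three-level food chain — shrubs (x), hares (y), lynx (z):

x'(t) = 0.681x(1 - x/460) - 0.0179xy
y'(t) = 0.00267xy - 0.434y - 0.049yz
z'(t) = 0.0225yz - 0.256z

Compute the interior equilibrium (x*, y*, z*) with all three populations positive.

From dz/dt = 0: 0.0225y* = 0.256, so y* = 11.4.
From dx/dt = 0: 0.681(1 - x*/460) = 0.0179·11.4, giving x* = 460·(1 - 0.299) = 322.
From dy/dt = 0: 0.00267·322 - 0.434 = 0.049z*, so z* = 0.427/0.049 = 8.71.

x* ≈ 322, y* ≈ 11.4, z* ≈ 8.71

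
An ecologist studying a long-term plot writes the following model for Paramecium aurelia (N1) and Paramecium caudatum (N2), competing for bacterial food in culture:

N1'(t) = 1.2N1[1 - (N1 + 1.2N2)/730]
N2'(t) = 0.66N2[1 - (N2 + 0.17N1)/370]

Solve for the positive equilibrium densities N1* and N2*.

Setting both brackets to zero gives the nullclines N1 + 1.2N2 = 730 and 0.17N1 + N2 = 370.
Substituting N2 = 370 - 0.17N1 into the first: N1(1 - 1.2·0.17) = 730 - 1.2·370.
So N1* = 286/0.796 = 359, and then N2* = 370 - 0.17·359 = 309.

N1* ≈ 359, N2* ≈ 309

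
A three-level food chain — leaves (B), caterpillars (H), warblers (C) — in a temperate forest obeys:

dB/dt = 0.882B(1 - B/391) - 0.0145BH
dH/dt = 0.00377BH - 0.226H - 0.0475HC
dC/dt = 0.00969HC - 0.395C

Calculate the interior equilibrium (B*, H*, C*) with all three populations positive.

From dC/dt = 0: 0.00969H* = 0.395, so H* = 40.8.
From dB/dt = 0: 0.882(1 - B*/391) = 0.0145·40.8, giving B* = 391·(1 - 0.67) = 129.
From dH/dt = 0: 0.00377·129 - 0.226 = 0.0475C*, so C* = 0.26/0.0475 = 5.48.

B* ≈ 129, H* ≈ 40.8, C* ≈ 5.48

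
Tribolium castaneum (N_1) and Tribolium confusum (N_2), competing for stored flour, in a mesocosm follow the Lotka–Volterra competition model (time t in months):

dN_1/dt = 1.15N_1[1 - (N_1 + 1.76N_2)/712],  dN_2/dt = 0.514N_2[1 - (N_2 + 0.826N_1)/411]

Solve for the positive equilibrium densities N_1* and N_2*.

Setting both brackets to zero gives the nullclines N_1 + 1.76N_2 = 712 and 0.826N_1 + N_2 = 411.
Substituting N_2 = 411 - 0.826N_1 into the first: N_1(1 - 1.76·0.826) = 712 - 1.76·411.
So N_1* = -11.4/-0.454 = 25, and then N_2* = 411 - 0.826·25 = 390.

N_1* ≈ 25, N_2* ≈ 390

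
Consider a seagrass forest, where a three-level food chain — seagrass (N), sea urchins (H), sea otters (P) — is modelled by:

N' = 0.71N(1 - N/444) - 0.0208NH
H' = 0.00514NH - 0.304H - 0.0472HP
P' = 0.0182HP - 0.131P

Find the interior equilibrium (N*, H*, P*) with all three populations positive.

N* ≈ 350, H* ≈ 7.2, P* ≈ 31.7

From dP/dt = 0: 0.0182H* = 0.131, so H* = 7.2.
From dN/dt = 0: 0.71(1 - N*/444) = 0.0208·7.2, giving N* = 444·(1 - 0.211) = 350.
From dH/dt = 0: 0.00514·350 - 0.304 = 0.0472P*, so P* = 1.5/0.0472 = 31.7.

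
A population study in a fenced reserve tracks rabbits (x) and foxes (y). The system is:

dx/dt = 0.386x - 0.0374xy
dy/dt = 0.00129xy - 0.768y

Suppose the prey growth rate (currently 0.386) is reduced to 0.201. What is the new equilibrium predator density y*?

y* ≈ 5.37

At the interior fixed point, setting dx/dt = 0 with x > 0 fixes y* = (prey growth rate)/(xy coefficient) — independent of the other coefficients.
With the change, y* = 0.201/0.0374 = 5.37; it falls from 10.3.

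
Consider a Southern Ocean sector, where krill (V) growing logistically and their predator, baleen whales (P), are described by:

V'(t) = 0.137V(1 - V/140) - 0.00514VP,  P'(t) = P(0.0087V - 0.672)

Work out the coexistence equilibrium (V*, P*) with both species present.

From dP/dt = 0 with P > 0: 0.0087V* = 0.672, so V* = 77.2.
Substitute into dV/dt = 0: 0.137(1 - 77.2/140) = 0.00514P*.
The bracket is 0.448, giving P* = 0.0614/0.00514 = 11.9.

V* ≈ 77.2, P* ≈ 11.9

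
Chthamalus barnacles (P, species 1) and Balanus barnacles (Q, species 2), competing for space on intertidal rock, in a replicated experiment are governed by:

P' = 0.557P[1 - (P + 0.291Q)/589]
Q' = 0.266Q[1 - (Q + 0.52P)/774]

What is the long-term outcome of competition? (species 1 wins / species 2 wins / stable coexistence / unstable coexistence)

Compare the nullcline intercepts: K1/α12 = 589/0.291 = 2020 > K2 = 774; K2/α21 = 774/0.52 = 1490 > K1 = 589.
Since both inequalities hold, each species can invade when rare, so the interior equilibrium is stable.

stable coexistence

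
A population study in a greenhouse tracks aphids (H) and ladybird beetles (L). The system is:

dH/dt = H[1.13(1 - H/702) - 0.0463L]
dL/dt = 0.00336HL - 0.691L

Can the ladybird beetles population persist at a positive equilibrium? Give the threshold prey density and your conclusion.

Threshold H = 206; K > 206, so yes, the predator persists.

The predator equation gives dL/dt > 0 only when H > 0.691/0.00336 = 206.
Without the predator, H → K = 702. Since 702 > 206, the predator can invade and persist.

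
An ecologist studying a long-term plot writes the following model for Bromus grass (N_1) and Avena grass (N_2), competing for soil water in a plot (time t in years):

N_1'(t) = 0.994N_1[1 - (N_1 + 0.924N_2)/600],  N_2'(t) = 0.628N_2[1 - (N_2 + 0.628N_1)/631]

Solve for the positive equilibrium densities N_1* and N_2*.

Setting both brackets to zero gives the nullclines N_1 + 0.924N_2 = 600 and 0.628N_1 + N_2 = 631.
Substituting N_2 = 631 - 0.628N_1 into the first: N_1(1 - 0.924·0.628) = 600 - 0.924·631.
So N_1* = 17/0.42 = 40.4, and then N_2* = 631 - 0.628·40.4 = 606.

N_1* ≈ 40.4, N_2* ≈ 606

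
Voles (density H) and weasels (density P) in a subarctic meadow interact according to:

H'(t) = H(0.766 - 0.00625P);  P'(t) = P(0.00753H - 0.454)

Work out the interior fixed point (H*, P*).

Set dP/dt = 0 with P > 0: 0.00753H - 0.454 = 0, so H* = 0.454/0.00753 = 60.3.
Set dH/dt = 0 with H > 0: 0.766 - 0.00625P = 0, so P* = 0.766/0.00625 = 123.

H* ≈ 60.3, P* ≈ 123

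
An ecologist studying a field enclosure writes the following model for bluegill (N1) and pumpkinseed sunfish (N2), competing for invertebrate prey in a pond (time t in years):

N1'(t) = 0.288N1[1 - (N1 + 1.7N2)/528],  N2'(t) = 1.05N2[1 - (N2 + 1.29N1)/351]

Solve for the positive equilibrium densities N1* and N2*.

N1* ≈ 57.6, N2* ≈ 277

Setting both brackets to zero gives the nullclines N1 + 1.7N2 = 528 and 1.29N1 + N2 = 351.
Substituting N2 = 351 - 1.29N1 into the first: N1(1 - 1.7·1.29) = 528 - 1.7·351.
So N1* = -68.7/-1.19 = 57.6, and then N2* = 351 - 1.29·57.6 = 277.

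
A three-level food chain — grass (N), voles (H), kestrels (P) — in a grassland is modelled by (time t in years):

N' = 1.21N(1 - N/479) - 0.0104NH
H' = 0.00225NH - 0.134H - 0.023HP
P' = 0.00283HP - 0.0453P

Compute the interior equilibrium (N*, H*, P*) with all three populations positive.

From dP/dt = 0: 0.00283H* = 0.0453, so H* = 16.
From dN/dt = 0: 1.21(1 - N*/479) = 0.0104·16, giving N* = 479·(1 - 0.138) = 413.
From dH/dt = 0: 0.00225·413 - 0.134 = 0.023P*, so P* = 0.795/0.023 = 34.6.

N* ≈ 413, H* ≈ 16, P* ≈ 34.6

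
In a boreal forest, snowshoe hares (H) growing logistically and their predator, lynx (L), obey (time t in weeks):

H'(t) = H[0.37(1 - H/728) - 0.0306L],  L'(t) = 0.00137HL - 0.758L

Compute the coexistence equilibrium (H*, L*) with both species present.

From dL/dt = 0 with L > 0: 0.00137H* = 0.758, so H* = 553.
Substitute into dH/dt = 0: 0.37(1 - 553/728) = 0.0306L*.
The bracket is 0.24, giving L* = 0.0888/0.0306 = 2.9.

H* ≈ 553, L* ≈ 2.9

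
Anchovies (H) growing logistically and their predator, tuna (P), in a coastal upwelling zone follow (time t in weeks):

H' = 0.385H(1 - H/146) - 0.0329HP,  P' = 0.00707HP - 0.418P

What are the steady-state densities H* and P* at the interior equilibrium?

From dP/dt = 0 with P > 0: 0.00707H* = 0.418, so H* = 59.1.
Substitute into dH/dt = 0: 0.385(1 - 59.1/146) = 0.0329P*.
The bracket is 0.595, giving P* = 0.229/0.0329 = 6.96.

H* ≈ 59.1, P* ≈ 6.96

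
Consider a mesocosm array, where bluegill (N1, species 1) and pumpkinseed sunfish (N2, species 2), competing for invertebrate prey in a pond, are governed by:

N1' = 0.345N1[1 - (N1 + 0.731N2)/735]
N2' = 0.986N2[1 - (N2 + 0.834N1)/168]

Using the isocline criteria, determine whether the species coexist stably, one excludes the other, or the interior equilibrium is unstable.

species 1 excludes species 2

Compare the nullcline intercepts: K1/α12 = 735/0.731 = 1010 > K2 = 168; K2/α21 = 168/0.834 = 201 < K1 = 735.
Since the inequalities point opposite ways, species 1 can invade but species 2 cannot.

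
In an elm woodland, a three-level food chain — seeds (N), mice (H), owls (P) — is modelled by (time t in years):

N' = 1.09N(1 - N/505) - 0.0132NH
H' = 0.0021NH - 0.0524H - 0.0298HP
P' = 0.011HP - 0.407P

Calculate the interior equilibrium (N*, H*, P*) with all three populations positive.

From dP/dt = 0: 0.011H* = 0.407, so H* = 37.
From dN/dt = 0: 1.09(1 - N*/505) = 0.0132·37, giving N* = 505·(1 - 0.448) = 279.
From dH/dt = 0: 0.0021·279 - 0.0524 = 0.0298P*, so P* = 0.533/0.0298 = 17.9.

N* ≈ 279, H* ≈ 37, P* ≈ 17.9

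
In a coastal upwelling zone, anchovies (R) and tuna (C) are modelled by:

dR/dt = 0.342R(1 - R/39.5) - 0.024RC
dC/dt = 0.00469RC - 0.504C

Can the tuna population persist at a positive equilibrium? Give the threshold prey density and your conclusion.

Threshold R = 107; K < 107, so no, the predator goes extinct.

The predator equation gives dC/dt > 0 only when R > 0.504/0.00469 = 107.
Without the predator, R → K = 39.5. Since 39.5 < 107, the predator cannot invade.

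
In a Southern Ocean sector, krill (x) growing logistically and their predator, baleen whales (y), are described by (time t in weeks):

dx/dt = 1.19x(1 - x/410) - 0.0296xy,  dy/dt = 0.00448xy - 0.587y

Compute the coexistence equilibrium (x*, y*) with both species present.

From dy/dt = 0 with y > 0: 0.00448x* = 0.587, so x* = 131.
Substitute into dx/dt = 0: 1.19(1 - 131/410) = 0.0296y*.
The bracket is 0.68, giving y* = 0.81/0.0296 = 27.4.

x* ≈ 131, y* ≈ 27.4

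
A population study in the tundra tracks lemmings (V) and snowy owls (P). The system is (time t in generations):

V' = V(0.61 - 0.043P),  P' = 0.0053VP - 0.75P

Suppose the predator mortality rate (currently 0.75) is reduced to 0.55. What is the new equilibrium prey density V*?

At the interior fixed point, setting dP/dt = 0 with P > 0 fixes V* = (predator death rate)/(VP coefficient) — independent of the other coefficients.
With the change, V* = 0.55/0.0053 = 104; it falls from 142.

V* ≈ 104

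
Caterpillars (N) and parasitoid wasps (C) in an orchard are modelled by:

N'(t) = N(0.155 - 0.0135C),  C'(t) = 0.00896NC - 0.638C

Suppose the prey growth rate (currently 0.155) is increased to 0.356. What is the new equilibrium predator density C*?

C* ≈ 26.4

At the interior fixed point, setting dN/dt = 0 with N > 0 fixes C* = (prey growth rate)/(NC coefficient) — independent of the other coefficients.
With the change, C* = 0.356/0.0135 = 26.4; it rises from 11.5.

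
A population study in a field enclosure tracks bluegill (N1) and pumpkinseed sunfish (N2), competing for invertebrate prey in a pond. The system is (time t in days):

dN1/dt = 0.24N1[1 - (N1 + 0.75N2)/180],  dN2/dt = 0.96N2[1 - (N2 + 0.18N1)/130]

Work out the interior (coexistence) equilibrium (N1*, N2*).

N1* ≈ 95.4, N2* ≈ 113

Setting both brackets to zero gives the nullclines N1 + 0.75N2 = 180 and 0.18N1 + N2 = 130.
Substituting N2 = 130 - 0.18N1 into the first: N1(1 - 0.75·0.18) = 180 - 0.75·130.
So N1* = 82.5/0.865 = 95.4, and then N2* = 130 - 0.18·95.4 = 113.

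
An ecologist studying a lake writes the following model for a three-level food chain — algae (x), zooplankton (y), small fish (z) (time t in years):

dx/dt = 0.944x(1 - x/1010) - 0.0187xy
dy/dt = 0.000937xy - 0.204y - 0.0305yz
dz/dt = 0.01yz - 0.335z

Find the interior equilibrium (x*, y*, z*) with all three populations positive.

From dz/dt = 0: 0.01y* = 0.335, so y* = 33.5.
From dx/dt = 0: 0.944(1 - x*/1010) = 0.0187·33.5, giving x* = 1010·(1 - 0.664) = 340.
From dy/dt = 0: 0.000937·340 - 0.204 = 0.0305z*, so z* = 0.114/0.0305 = 3.75.

x* ≈ 340, y* ≈ 33.5, z* ≈ 3.75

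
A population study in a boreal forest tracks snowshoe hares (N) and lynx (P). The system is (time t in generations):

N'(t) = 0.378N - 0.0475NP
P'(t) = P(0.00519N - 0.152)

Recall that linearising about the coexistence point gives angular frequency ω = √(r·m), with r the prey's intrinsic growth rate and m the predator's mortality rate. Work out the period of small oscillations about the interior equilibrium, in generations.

Here r = 0.378 and m = 0.152, so r·m = 0.0575.
ω = √0.0575 = 0.24 per generation, hence T = 2π/ω ≈ 26.2 generations.

T ≈ 26.2 generations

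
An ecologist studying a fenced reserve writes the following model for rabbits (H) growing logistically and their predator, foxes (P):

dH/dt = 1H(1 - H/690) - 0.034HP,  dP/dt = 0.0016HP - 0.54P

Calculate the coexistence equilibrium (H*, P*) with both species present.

From dP/dt = 0 with P > 0: 0.0016H* = 0.54, so H* = 338.
Substitute into dH/dt = 0: 1(1 - 338/690) = 0.034P*.
The bracket is 0.511, giving P* = 0.511/0.034 = 15.

H* ≈ 338, P* ≈ 15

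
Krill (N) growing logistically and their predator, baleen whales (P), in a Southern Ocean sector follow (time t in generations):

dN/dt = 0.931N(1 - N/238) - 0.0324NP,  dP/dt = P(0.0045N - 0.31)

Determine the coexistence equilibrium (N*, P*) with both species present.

From dP/dt = 0 with P > 0: 0.0045N* = 0.31, so N* = 68.9.
Substitute into dN/dt = 0: 0.931(1 - 68.9/238) = 0.0324P*.
The bracket is 0.711, giving P* = 0.662/0.0324 = 20.4.

N* ≈ 68.9, P* ≈ 20.4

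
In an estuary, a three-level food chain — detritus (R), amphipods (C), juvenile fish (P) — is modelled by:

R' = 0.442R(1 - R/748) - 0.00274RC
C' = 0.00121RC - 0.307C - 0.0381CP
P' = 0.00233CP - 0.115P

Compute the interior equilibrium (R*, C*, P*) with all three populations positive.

R* ≈ 519, C* ≈ 49.4, P* ≈ 8.43

From dP/dt = 0: 0.00233C* = 0.115, so C* = 49.4.
From dR/dt = 0: 0.442(1 - R*/748) = 0.00274·49.4, giving R* = 748·(1 - 0.306) = 519.
From dC/dt = 0: 0.00121·519 - 0.307 = 0.0381P*, so P* = 0.321/0.0381 = 8.43.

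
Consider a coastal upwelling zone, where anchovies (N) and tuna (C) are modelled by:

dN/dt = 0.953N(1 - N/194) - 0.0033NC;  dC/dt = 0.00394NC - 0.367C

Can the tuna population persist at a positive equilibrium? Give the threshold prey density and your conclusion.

The predator equation gives dC/dt > 0 only when N > 0.367/0.00394 = 93.1.
Without the predator, N → K = 194. Since 194 > 93.1, the predator can invade and persist.

Threshold N = 93.1; K > 93.1, so yes, the predator persists.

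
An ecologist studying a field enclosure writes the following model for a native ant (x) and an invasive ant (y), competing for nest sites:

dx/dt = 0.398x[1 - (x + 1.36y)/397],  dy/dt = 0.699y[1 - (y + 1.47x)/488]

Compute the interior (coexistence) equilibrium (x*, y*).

x* ≈ 267, y* ≈ 95.7

Setting both brackets to zero gives the nullclines x + 1.36y = 397 and 1.47x + y = 488.
Substituting y = 488 - 1.47x into the first: x(1 - 1.36·1.47) = 397 - 1.36·488.
So x* = -267/-0.999 = 267, and then y* = 488 - 1.47·267 = 95.7.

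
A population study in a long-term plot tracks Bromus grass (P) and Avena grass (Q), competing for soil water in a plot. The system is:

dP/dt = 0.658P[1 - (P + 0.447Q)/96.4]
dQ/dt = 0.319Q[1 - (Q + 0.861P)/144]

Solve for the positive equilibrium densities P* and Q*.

Setting both brackets to zero gives the nullclines P + 0.447Q = 96.4 and 0.861P + Q = 144.
Substituting Q = 144 - 0.861P into the first: P(1 - 0.447·0.861) = 96.4 - 0.447·144.
So P* = 32/0.615 = 52.1, and then Q* = 144 - 0.861·52.1 = 99.2.

P* ≈ 52.1, Q* ≈ 99.2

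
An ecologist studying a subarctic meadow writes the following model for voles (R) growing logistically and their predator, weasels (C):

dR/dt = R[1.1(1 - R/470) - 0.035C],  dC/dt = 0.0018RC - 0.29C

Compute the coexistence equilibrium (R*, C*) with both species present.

R* ≈ 161, C* ≈ 20.7

From dC/dt = 0 with C > 0: 0.0018R* = 0.29, so R* = 161.
Substitute into dR/dt = 0: 1.1(1 - 161/470) = 0.035C*.
The bracket is 0.657, giving C* = 0.723/0.035 = 20.7.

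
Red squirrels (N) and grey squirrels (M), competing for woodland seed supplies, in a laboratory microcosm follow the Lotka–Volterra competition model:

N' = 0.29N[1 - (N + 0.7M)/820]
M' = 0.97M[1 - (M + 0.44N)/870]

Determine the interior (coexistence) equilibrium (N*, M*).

Setting both brackets to zero gives the nullclines N + 0.7M = 820 and 0.44N + M = 870.
Substituting M = 870 - 0.44N into the first: N(1 - 0.7·0.44) = 820 - 0.7·870.
So N* = 211/0.692 = 305, and then M* = 870 - 0.44·305 = 736.

N* ≈ 305, M* ≈ 736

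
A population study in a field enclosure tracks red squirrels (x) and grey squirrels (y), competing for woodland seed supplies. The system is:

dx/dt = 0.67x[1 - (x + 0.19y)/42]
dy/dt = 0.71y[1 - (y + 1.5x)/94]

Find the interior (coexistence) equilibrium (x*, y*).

x* ≈ 33.8, y* ≈ 43.4

Setting both brackets to zero gives the nullclines x + 0.19y = 42 and 1.5x + y = 94.
Substituting y = 94 - 1.5x into the first: x(1 - 0.19·1.5) = 42 - 0.19·94.
So x* = 24.1/0.715 = 33.8, and then y* = 94 - 1.5·33.8 = 43.4.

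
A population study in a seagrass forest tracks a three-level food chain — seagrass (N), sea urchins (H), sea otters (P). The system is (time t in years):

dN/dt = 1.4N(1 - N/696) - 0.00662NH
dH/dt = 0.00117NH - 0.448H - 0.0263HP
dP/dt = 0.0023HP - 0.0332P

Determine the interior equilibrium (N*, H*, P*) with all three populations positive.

N* ≈ 648, H* ≈ 14.4, P* ≈ 11.8

From dP/dt = 0: 0.0023H* = 0.0332, so H* = 14.4.
From dN/dt = 0: 1.4(1 - N*/696) = 0.00662·14.4, giving N* = 696·(1 - 0.0683) = 648.
From dH/dt = 0: 0.00117·648 - 0.448 = 0.0263P*, so P* = 0.311/0.0263 = 11.8.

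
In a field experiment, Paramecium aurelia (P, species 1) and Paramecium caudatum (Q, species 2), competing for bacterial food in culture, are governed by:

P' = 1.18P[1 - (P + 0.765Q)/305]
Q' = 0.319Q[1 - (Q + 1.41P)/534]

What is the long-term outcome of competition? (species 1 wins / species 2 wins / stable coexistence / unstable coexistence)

Compare the nullcline intercepts: K1/α12 = 305/0.765 = 399 < K2 = 534; K2/α21 = 534/1.41 = 379 > K1 = 305.
Since the inequalities point opposite ways, species 2 can invade but species 1 cannot.

species 2 excludes species 1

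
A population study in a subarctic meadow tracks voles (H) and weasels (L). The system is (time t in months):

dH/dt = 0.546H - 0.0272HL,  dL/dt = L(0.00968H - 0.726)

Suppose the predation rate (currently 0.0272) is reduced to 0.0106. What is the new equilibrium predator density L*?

At the interior fixed point, setting dH/dt = 0 with H > 0 fixes L* = (prey growth rate)/(HL coefficient) — independent of the other coefficients.
With the change, L* = 0.546/0.0106 = 51.5; it rises from 20.1.

L* ≈ 51.5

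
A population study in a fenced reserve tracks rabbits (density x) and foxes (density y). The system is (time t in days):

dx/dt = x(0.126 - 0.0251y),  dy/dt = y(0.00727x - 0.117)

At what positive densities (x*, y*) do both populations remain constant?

Set dy/dt = 0 with y > 0: 0.00727x - 0.117 = 0, so x* = 0.117/0.00727 = 16.1.
Set dx/dt = 0 with x > 0: 0.126 - 0.0251y = 0, so y* = 0.126/0.0251 = 5.02.

x* ≈ 16.1, y* ≈ 5.02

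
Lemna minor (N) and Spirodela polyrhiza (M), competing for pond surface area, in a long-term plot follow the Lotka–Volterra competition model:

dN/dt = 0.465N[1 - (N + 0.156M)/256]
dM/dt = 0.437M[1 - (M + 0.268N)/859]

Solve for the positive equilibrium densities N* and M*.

Setting both brackets to zero gives the nullclines N + 0.156M = 256 and 0.268N + M = 859.
Substituting M = 859 - 0.268N into the first: N(1 - 0.156·0.268) = 256 - 0.156·859.
So N* = 122/0.958 = 127, and then M* = 859 - 0.268·127 = 825.

N* ≈ 127, M* ≈ 825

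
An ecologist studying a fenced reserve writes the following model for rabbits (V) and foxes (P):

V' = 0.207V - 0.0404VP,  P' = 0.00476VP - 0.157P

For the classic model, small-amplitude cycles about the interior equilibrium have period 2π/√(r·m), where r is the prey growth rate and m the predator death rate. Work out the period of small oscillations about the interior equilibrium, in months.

T ≈ 34.9 months

Here r = 0.207 and m = 0.157, so r·m = 0.0325.
ω = √0.0325 = 0.18 per month, hence T = 2π/ω ≈ 34.9 months.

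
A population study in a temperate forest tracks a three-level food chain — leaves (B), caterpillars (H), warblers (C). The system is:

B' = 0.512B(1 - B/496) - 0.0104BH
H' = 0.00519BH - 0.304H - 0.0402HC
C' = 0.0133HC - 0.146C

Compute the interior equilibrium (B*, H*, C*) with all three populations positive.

From dC/dt = 0: 0.0133H* = 0.146, so H* = 11.
From dB/dt = 0: 0.512(1 - B*/496) = 0.0104·11, giving B* = 496·(1 - 0.223) = 385.
From dH/dt = 0: 0.00519·385 - 0.304 = 0.0402C*, so C* = 1.7/0.0402 = 42.2.

B* ≈ 385, H* ≈ 11, C* ≈ 42.2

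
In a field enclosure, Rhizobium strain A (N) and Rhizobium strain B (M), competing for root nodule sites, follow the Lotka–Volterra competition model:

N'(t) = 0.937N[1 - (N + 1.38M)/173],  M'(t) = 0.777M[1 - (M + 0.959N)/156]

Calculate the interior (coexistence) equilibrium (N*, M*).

N* ≈ 131, M* ≈ 30.6

Setting both brackets to zero gives the nullclines N + 1.38M = 173 and 0.959N + M = 156.
Substituting M = 156 - 0.959N into the first: N(1 - 1.38·0.959) = 173 - 1.38·156.
So N* = -42.3/-0.323 = 131, and then M* = 156 - 0.959·131 = 30.6.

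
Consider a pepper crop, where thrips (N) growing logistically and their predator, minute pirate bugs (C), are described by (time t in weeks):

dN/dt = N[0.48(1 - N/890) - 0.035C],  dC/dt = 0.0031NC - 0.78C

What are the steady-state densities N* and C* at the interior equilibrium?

N* ≈ 252, C* ≈ 9.84

From dC/dt = 0 with C > 0: 0.0031N* = 0.78, so N* = 252.
Substitute into dN/dt = 0: 0.48(1 - 252/890) = 0.035C*.
The bracket is 0.717, giving C* = 0.344/0.035 = 9.84.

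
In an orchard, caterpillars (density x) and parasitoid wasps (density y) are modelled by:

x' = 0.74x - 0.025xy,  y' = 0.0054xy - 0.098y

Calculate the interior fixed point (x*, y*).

x* ≈ 18.1, y* ≈ 29.6

Set dy/dt = 0 with y > 0: 0.0054x - 0.098 = 0, so x* = 0.098/0.0054 = 18.1.
Set dx/dt = 0 with x > 0: 0.74 - 0.025y = 0, so y* = 0.74/0.025 = 29.6.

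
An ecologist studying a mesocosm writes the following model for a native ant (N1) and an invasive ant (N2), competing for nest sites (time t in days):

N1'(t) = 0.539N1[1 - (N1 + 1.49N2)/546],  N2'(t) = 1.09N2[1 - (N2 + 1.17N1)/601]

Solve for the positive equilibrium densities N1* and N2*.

Setting both brackets to zero gives the nullclines N1 + 1.49N2 = 546 and 1.17N1 + N2 = 601.
Substituting N2 = 601 - 1.17N1 into the first: N1(1 - 1.49·1.17) = 546 - 1.49·601.
So N1* = -349/-0.743 = 470, and then N2* = 601 - 1.17·470 = 50.9.

N1* ≈ 470, N2* ≈ 50.9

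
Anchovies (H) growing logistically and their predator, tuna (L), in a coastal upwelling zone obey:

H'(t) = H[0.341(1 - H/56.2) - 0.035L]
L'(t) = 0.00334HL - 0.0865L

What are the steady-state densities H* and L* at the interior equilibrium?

From dL/dt = 0 with L > 0: 0.00334H* = 0.0865, so H* = 25.9.
Substitute into dH/dt = 0: 0.341(1 - 25.9/56.2) = 0.035L*.
The bracket is 0.539, giving L* = 0.184/0.035 = 5.25.

H* ≈ 25.9, L* ≈ 5.25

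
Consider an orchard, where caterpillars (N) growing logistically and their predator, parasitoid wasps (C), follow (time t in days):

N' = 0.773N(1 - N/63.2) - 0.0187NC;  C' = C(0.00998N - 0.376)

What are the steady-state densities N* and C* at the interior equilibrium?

From dC/dt = 0 with C > 0: 0.00998N* = 0.376, so N* = 37.7.
Substitute into dN/dt = 0: 0.773(1 - 37.7/63.2) = 0.0187C*.
The bracket is 0.404, giving C* = 0.312/0.0187 = 16.7.

N* ≈ 37.7, C* ≈ 16.7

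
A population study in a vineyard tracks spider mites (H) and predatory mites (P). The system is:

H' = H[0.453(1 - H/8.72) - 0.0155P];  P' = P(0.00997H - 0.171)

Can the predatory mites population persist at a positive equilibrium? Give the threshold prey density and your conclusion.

The predator equation gives dP/dt > 0 only when H > 0.171/0.00997 = 17.2.
Without the predator, H → K = 8.72. Since 8.72 < 17.2, the predator cannot invade.

Threshold H = 17.2; K < 17.2, so no, the predator goes extinct.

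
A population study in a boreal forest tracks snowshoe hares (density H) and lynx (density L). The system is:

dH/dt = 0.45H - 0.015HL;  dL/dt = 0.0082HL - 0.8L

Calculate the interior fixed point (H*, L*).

H* ≈ 97.6, L* ≈ 30

Set dL/dt = 0 with L > 0: 0.0082H - 0.8 = 0, so H* = 0.8/0.0082 = 97.6.
Set dH/dt = 0 with H > 0: 0.45 - 0.015L = 0, so L* = 0.45/0.015 = 30.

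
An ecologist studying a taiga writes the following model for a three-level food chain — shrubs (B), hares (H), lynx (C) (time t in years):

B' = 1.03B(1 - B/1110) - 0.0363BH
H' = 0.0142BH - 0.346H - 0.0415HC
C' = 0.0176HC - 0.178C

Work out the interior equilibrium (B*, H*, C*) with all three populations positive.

B* ≈ 714, H* ≈ 10.1, C* ≈ 236

From dC/dt = 0: 0.0176H* = 0.178, so H* = 10.1.
From dB/dt = 0: 1.03(1 - B*/1110) = 0.0363·10.1, giving B* = 1110·(1 - 0.356) = 714.
From dH/dt = 0: 0.0142·714 - 0.346 = 0.0415C*, so C* = 9.8/0.0415 = 236.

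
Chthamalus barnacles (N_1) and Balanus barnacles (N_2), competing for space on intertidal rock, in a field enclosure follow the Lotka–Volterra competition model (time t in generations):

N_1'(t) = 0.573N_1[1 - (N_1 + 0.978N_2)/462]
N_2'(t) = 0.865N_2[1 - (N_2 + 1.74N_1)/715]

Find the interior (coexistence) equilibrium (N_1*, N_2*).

Setting both brackets to zero gives the nullclines N_1 + 0.978N_2 = 462 and 1.74N_1 + N_2 = 715.
Substituting N_2 = 715 - 1.74N_1 into the first: N_1(1 - 0.978·1.74) = 462 - 0.978·715.
So N_1* = -237/-0.702 = 338, and then N_2* = 715 - 1.74·338 = 127.

N_1* ≈ 338, N_2* ≈ 127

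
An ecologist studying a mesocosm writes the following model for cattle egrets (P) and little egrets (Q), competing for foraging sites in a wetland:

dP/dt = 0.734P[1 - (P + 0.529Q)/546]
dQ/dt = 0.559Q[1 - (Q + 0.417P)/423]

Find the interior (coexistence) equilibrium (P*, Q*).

P* ≈ 413, Q* ≈ 251

Setting both brackets to zero gives the nullclines P + 0.529Q = 546 and 0.417P + Q = 423.
Substituting Q = 423 - 0.417P into the first: P(1 - 0.529·0.417) = 546 - 0.529·423.
So P* = 322/0.779 = 413, and then Q* = 423 - 0.417·413 = 251.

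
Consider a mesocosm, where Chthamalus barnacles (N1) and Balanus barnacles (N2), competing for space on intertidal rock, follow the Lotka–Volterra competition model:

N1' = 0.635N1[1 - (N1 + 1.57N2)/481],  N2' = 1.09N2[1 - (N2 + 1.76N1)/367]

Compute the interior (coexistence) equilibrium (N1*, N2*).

N1* ≈ 54, N2* ≈ 272

Setting both brackets to zero gives the nullclines N1 + 1.57N2 = 481 and 1.76N1 + N2 = 367.
Substituting N2 = 367 - 1.76N1 into the first: N1(1 - 1.57·1.76) = 481 - 1.57·367.
So N1* = -95.2/-1.76 = 54, and then N2* = 367 - 1.76·54 = 272.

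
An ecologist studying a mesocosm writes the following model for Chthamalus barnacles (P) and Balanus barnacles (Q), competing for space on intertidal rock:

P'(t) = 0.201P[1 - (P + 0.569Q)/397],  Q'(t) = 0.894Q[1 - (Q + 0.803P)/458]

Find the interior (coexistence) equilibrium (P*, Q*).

Setting both brackets to zero gives the nullclines P + 0.569Q = 397 and 0.803P + Q = 458.
Substituting Q = 458 - 0.803P into the first: P(1 - 0.569·0.803) = 397 - 0.569·458.
So P* = 136/0.543 = 251, and then Q* = 458 - 0.803·251 = 256.

P* ≈ 251, Q* ≈ 256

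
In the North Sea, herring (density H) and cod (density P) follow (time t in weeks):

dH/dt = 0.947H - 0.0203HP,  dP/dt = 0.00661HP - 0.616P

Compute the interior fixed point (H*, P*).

H* ≈ 93.2, P* ≈ 46.7

Set dP/dt = 0 with P > 0: 0.00661H - 0.616 = 0, so H* = 0.616/0.00661 = 93.2.
Set dH/dt = 0 with H > 0: 0.947 - 0.0203P = 0, so P* = 0.947/0.0203 = 46.7.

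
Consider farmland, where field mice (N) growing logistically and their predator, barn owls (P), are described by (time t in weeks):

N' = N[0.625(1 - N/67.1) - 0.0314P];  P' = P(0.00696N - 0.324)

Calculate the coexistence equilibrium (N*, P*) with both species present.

From dP/dt = 0 with P > 0: 0.00696N* = 0.324, so N* = 46.6.
Substitute into dN/dt = 0: 0.625(1 - 46.6/67.1) = 0.0314P*.
The bracket is 0.306, giving P* = 0.191/0.0314 = 6.1.

N* ≈ 46.6, P* ≈ 6.1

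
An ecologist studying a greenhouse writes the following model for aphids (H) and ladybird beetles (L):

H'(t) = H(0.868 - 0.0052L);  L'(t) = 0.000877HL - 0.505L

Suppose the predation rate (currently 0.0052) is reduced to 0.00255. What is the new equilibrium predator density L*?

At the interior fixed point, setting dH/dt = 0 with H > 0 fixes L* = (prey growth rate)/(HL coefficient) — independent of the other coefficients.
With the change, L* = 0.868/0.00255 = 340; it rises from 167.

L* ≈ 340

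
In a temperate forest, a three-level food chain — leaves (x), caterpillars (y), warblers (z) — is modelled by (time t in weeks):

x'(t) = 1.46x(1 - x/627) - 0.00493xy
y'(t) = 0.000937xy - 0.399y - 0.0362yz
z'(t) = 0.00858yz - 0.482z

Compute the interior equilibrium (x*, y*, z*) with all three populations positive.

From dz/dt = 0: 0.00858y* = 0.482, so y* = 56.2.
From dx/dt = 0: 1.46(1 - x*/627) = 0.00493·56.2, giving x* = 627·(1 - 0.19) = 508.
From dy/dt = 0: 0.000937·508 - 0.399 = 0.0362z*, so z* = 0.0771/0.0362 = 2.13.

x* ≈ 508, y* ≈ 56.2, z* ≈ 2.13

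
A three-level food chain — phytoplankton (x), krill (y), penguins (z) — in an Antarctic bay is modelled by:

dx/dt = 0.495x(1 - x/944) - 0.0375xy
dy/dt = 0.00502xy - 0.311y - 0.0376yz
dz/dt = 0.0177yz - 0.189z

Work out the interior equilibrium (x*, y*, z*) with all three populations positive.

From dz/dt = 0: 0.0177y* = 0.189, so y* = 10.7.
From dx/dt = 0: 0.495(1 - x*/944) = 0.0375·10.7, giving x* = 944·(1 - 0.809) = 180.
From dy/dt = 0: 0.00502·180 - 0.311 = 0.0376z*, so z* = 0.594/0.0376 = 15.8.

x* ≈ 180, y* ≈ 10.7, z* ≈ 15.8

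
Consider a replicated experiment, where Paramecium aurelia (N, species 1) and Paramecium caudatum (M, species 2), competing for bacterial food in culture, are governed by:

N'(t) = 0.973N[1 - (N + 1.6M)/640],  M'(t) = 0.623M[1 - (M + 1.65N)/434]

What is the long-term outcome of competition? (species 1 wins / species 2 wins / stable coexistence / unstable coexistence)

Compare the nullcline intercepts: K1/α12 = 640/1.6 = 400 < K2 = 434; K2/α21 = 434/1.65 = 263 < K1 = 640.
Since both are reversed, neither can invade when rare; the interior point is a saddle.

unstable coexistence (outcome depends on initial conditions)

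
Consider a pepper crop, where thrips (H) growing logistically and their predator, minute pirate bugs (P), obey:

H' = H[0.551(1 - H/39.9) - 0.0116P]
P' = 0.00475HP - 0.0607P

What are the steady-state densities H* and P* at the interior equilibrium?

H* ≈ 12.8, P* ≈ 32.3

From dP/dt = 0 with P > 0: 0.00475H* = 0.0607, so H* = 12.8.
Substitute into dH/dt = 0: 0.551(1 - 12.8/39.9) = 0.0116P*.
The bracket is 0.68, giving P* = 0.375/0.0116 = 32.3.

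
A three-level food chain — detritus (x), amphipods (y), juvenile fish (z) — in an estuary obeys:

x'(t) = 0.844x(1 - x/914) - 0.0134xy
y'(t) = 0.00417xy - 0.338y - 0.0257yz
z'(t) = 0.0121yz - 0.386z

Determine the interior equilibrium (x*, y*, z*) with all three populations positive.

From dz/dt = 0: 0.0121y* = 0.386, so y* = 31.9.
From dx/dt = 0: 0.844(1 - x*/914) = 0.0134·31.9, giving x* = 914·(1 - 0.506) = 451.
From dy/dt = 0: 0.00417·451 - 0.338 = 0.0257z*, so z* = 1.54/0.0257 = 60.

x* ≈ 451, y* ≈ 31.9, z* ≈ 60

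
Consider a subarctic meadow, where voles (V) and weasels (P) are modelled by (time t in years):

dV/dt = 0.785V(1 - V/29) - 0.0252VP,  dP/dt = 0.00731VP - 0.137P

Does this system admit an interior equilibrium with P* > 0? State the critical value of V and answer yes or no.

The predator equation gives dP/dt > 0 only when V > 0.137/0.00731 = 18.7.
Without the predator, V → K = 29. Since 29 > 18.7, the predator can invade and persist.

Threshold V = 18.7; K > 18.7, so yes, the predator persists.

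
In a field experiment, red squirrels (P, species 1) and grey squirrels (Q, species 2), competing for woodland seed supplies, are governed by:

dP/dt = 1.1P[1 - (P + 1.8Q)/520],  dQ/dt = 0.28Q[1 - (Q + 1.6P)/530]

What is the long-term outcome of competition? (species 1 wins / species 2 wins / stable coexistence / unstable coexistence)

Compare the nullcline intercepts: K1/α12 = 520/1.8 = 289 < K2 = 530; K2/α21 = 530/1.6 = 331 < K1 = 520.
Since both are reversed, neither can invade when rare; the interior point is a saddle.

unstable coexistence (outcome depends on initial conditions)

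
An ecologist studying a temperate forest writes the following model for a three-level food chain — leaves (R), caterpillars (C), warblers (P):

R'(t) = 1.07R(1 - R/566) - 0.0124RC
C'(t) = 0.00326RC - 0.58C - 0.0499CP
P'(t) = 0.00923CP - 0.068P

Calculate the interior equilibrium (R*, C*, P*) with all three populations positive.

R* ≈ 518, C* ≈ 7.37, P* ≈ 22.2

From dP/dt = 0: 0.00923C* = 0.068, so C* = 7.37.
From dR/dt = 0: 1.07(1 - R*/566) = 0.0124·7.37, giving R* = 566·(1 - 0.0854) = 518.
From dC/dt = 0: 0.00326·518 - 0.58 = 0.0499P*, so P* = 1.11/0.0499 = 22.2.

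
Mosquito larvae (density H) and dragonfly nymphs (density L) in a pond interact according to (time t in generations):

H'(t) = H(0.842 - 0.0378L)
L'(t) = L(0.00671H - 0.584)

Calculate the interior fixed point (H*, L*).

H* ≈ 87, L* ≈ 22.3

Set dL/dt = 0 with L > 0: 0.00671H - 0.584 = 0, so H* = 0.584/0.00671 = 87.
Set dH/dt = 0 with H > 0: 0.842 - 0.0378L = 0, so L* = 0.842/0.0378 = 22.3.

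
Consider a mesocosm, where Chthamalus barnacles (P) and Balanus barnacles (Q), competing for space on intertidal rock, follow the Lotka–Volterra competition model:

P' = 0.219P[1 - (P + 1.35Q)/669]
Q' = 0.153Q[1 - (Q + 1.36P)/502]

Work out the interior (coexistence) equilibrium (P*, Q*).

P* ≈ 10.4, Q* ≈ 488

Setting both brackets to zero gives the nullclines P + 1.35Q = 669 and 1.36P + Q = 502.
Substituting Q = 502 - 1.36P into the first: P(1 - 1.35·1.36) = 669 - 1.35·502.
So P* = -8.7/-0.836 = 10.4, and then Q* = 502 - 1.36·10.4 = 488.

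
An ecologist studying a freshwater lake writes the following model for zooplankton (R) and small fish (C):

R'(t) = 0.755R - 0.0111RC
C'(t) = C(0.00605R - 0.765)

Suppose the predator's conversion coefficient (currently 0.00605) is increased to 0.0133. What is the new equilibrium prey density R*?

R* ≈ 57.5

At the interior fixed point, setting dC/dt = 0 with C > 0 fixes R* = (predator death rate)/(RC coefficient) — independent of the other coefficients.
With the change, R* = 0.765/0.0133 = 57.5; it falls from 126.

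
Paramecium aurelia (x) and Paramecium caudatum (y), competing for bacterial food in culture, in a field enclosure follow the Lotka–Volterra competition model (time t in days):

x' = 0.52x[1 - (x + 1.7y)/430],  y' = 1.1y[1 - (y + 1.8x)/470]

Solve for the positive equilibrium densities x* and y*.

Setting both brackets to zero gives the nullclines x + 1.7y = 430 and 1.8x + y = 470.
Substituting y = 470 - 1.8x into the first: x(1 - 1.7·1.8) = 430 - 1.7·470.
So x* = -369/-2.06 = 179, and then y* = 470 - 1.8·179 = 148.

x* ≈ 179, y* ≈ 148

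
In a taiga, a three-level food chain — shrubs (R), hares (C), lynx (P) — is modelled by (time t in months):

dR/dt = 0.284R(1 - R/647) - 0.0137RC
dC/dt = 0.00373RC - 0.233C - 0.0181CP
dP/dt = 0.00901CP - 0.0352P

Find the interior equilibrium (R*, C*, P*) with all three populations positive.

From dP/dt = 0: 0.00901C* = 0.0352, so C* = 3.91.
From dR/dt = 0: 0.284(1 - R*/647) = 0.0137·3.91, giving R* = 647·(1 - 0.188) = 525.
From dC/dt = 0: 0.00373·525 - 0.233 = 0.0181P*, so P* = 1.73/0.0181 = 95.3.

R* ≈ 525, C* ≈ 3.91, P* ≈ 95.3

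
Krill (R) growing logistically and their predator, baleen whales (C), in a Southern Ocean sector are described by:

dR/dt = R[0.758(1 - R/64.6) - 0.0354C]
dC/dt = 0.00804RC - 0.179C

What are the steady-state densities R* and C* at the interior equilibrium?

R* ≈ 22.3, C* ≈ 14

From dC/dt = 0 with C > 0: 0.00804R* = 0.179, so R* = 22.3.
Substitute into dR/dt = 0: 0.758(1 - 22.3/64.6) = 0.0354C*.
The bracket is 0.655, giving C* = 0.497/0.0354 = 14.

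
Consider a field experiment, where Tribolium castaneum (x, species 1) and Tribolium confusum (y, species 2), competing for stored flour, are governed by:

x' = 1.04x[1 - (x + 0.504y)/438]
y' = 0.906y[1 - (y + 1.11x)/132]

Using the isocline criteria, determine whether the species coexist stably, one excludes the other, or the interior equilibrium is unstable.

species 1 excludes species 2

Compare the nullcline intercepts: K1/α12 = 438/0.504 = 869 > K2 = 132; K2/α21 = 132/1.11 = 119 < K1 = 438.
Since the inequalities point opposite ways, species 1 can invade but species 2 cannot.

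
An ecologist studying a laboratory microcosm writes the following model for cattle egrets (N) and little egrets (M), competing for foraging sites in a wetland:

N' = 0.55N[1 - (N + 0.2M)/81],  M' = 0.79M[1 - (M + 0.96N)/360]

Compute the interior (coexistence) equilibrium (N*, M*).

N* ≈ 11.1, M* ≈ 349

Setting both brackets to zero gives the nullclines N + 0.2M = 81 and 0.96N + M = 360.
Substituting M = 360 - 0.96N into the first: N(1 - 0.2·0.96) = 81 - 0.2·360.
So N* = 9/0.808 = 11.1, and then M* = 360 - 0.96·11.1 = 349.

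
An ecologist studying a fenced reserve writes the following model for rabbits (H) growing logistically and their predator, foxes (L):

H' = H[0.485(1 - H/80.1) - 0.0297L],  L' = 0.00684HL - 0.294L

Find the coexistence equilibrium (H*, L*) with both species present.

H* ≈ 43, L* ≈ 7.57

From dL/dt = 0 with L > 0: 0.00684H* = 0.294, so H* = 43.
Substitute into dH/dt = 0: 0.485(1 - 43/80.1) = 0.0297L*.
The bracket is 0.463, giving L* = 0.225/0.0297 = 7.57.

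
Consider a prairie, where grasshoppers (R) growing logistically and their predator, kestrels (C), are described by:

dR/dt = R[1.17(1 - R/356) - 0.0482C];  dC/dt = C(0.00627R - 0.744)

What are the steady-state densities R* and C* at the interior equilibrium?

R* ≈ 119, C* ≈ 16.2

From dC/dt = 0 with C > 0: 0.00627R* = 0.744, so R* = 119.
Substitute into dR/dt = 0: 1.17(1 - 119/356) = 0.0482C*.
The bracket is 0.667, giving C* = 0.78/0.0482 = 16.2.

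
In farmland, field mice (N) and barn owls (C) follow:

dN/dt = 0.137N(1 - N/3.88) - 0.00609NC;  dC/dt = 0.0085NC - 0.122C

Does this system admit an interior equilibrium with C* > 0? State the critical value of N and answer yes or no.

Threshold N = 14.4; K < 14.4, so no, the predator goes extinct.

The predator equation gives dC/dt > 0 only when N > 0.122/0.0085 = 14.4.
Without the predator, N → K = 3.88. Since 3.88 < 14.4, the predator cannot invade.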